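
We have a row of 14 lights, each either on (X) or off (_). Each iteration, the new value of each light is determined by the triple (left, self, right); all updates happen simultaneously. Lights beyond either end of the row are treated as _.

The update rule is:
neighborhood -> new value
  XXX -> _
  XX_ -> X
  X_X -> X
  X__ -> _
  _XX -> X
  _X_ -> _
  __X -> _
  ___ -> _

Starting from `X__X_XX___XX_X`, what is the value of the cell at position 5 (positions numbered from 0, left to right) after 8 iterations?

_

____XXX___XXX_
____X_X___X_X_
_____X_____X__
______________
______________  (fixed point — unchanged through iteration 8)
position 5 holds _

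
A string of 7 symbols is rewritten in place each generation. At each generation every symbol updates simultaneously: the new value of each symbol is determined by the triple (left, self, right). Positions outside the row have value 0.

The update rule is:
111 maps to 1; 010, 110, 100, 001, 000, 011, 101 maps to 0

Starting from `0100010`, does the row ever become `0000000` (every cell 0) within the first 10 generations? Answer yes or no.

0000000
all cells are 0 at generation 1

yes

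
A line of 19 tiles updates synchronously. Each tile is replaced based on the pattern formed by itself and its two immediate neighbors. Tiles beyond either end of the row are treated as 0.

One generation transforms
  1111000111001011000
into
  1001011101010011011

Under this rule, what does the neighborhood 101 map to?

At position 13 the neighborhood is 101; the next row has 0 there.

0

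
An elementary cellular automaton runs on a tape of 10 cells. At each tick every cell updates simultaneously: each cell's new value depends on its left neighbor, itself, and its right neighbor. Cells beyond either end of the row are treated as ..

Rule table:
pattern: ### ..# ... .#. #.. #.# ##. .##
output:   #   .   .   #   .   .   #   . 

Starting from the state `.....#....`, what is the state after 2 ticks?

tick 1: .....#....  (fixed point — unchanged through tick 2)

.....#....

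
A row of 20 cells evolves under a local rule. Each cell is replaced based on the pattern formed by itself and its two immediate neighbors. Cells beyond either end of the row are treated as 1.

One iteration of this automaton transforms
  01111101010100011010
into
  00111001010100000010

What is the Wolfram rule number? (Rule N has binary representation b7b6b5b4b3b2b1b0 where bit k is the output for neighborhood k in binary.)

position 2: 111 → 1  (bit 7 = 1)
position 5: 110 → 0  (bit 6 = 0)
position 0: 101 → 0  (bit 5 = 0)
position 12: 100 → 0  (bit 4 = 0)
position 1: 011 → 0  (bit 3 = 0)
position 7: 010 → 1  (bit 2 = 1)
position 14: 001 → 0  (bit 1 = 0)
position 13: 000 → 0  (bit 0 = 0)
bits b7..b0 = 10000100 = 132

132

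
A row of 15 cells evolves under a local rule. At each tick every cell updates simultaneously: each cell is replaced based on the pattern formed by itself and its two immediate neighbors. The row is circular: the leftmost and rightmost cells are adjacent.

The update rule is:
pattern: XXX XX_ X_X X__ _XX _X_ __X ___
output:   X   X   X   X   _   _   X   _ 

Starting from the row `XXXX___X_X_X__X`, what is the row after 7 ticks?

XXXXX_X_X_X_XX_
_XXXXX_X_X_X_XX
X_XXXXX_X_X_X_X
XX_XXXXX_X_X_X_
_XX_XXXXX_X_X_X
X_XX_XXXXX_X_X_
_X_XX_XXXXX_X_X

_X_XX_XXXXX_X_X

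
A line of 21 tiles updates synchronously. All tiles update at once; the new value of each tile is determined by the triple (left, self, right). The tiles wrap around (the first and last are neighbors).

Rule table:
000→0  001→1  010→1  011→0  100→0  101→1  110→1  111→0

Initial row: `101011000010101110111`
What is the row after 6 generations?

110101001101000111000

111101000111110011000
000111001000010101001
001001011000111111011
011011101001000001101
101100111011000010111
110101001101000111000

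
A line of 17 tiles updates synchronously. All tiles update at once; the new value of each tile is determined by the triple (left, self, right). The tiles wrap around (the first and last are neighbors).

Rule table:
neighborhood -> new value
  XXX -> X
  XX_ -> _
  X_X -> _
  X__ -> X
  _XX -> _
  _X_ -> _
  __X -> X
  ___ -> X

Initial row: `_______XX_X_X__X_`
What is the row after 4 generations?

generation 1: XXXXXXX______XX_X
generation 2: XXXXXX_XXXXXX____
generation 3: _XXXX___XXXX_XXXX
generation 4: __XX_XXX_XX___XX_

__XX_XXX_XX___XX_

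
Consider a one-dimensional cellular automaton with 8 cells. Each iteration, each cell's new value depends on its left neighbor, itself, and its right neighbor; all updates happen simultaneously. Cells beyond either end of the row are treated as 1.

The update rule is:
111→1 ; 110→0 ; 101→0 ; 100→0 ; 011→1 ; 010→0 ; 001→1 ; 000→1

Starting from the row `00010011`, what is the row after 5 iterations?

01100111
01001111
00011111
01111111
01111111

01111111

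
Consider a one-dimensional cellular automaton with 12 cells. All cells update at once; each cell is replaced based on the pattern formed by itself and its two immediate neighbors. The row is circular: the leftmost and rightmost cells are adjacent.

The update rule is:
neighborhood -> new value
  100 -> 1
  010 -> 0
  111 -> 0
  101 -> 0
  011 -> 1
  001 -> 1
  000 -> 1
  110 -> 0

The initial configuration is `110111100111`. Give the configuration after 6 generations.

000100011100
111011110011
000010001110
111101111001
000001000111
111110111100

111110111100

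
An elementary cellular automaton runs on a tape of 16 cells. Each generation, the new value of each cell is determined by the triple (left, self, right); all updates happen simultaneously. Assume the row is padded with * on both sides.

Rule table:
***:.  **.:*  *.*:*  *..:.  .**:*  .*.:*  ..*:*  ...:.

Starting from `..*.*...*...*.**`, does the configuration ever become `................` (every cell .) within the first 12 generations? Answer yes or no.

generation 1: .****..**..****.
generation 2: **..*.***.**..**
generation 3: .*.****.****.**.
generation 4: ****..***..*****
generation 5: ...*.**.*.**....
generation 6: ..**********...*
generation 7: .**........*..**
generation 8: ***.......**.**.
generation 9: ..*......*******
generation 10: .**.....**......
generation 11: ***....***.....*
generation 12: ..*...**.*....**
generation 12 is ..*...**.*....**, still not uniform .

no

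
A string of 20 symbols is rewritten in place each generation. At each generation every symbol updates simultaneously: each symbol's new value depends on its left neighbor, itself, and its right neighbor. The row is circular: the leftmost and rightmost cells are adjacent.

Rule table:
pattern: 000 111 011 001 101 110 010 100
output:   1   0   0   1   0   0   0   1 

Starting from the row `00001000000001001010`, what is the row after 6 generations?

11110111111110110001
00000000000000001110
11111111111111110001
00000000000000001110  (repeats generation 2; period 2)
generation 6: 00000000000000001110

00000000000000001110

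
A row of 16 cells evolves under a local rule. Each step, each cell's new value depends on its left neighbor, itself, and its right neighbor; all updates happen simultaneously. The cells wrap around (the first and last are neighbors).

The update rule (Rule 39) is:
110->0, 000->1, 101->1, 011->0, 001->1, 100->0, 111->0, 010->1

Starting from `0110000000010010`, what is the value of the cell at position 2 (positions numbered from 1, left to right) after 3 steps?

1000111111110110
1011000000001001
0100011111111010
position 2 holds 1

1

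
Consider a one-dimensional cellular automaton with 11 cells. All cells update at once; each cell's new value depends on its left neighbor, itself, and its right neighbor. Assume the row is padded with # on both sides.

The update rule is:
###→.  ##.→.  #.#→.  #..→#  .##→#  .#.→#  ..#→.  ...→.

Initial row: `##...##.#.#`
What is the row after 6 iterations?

..#..#..#.#
#.##.##.#.#
..#..#..#.#  (repeats iteration 1; period 2)
iteration 6: #.##.##.#.#

#.##.##.#.#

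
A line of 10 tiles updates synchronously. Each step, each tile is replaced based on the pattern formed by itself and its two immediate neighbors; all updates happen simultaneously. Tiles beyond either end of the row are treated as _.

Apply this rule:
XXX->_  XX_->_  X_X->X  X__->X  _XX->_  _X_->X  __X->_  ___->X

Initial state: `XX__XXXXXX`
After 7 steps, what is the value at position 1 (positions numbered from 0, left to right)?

step 1: __X_______
step 2: X_XXXXXXXX
step 3: XX________
step 4: __XXXXXXXX
step 5: X_________
step 6: XXXXXXXXXX
step 7: __________
position 1 holds _

_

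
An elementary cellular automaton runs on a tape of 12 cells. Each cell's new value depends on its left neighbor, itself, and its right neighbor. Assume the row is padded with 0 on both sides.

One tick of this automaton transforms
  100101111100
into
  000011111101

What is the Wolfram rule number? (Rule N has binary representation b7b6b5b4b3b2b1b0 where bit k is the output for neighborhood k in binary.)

233

position 6: 111 → 1  (bit 7 = 1)
position 9: 110 → 1  (bit 6 = 1)
position 4: 101 → 1  (bit 5 = 1)
position 1: 100 → 0  (bit 4 = 0)
position 5: 011 → 1  (bit 3 = 1)
position 0: 010 → 0  (bit 2 = 0)
position 2: 001 → 0  (bit 1 = 0)
position 11: 000 → 1  (bit 0 = 1)
bits b7..b0 = 11101001 = 233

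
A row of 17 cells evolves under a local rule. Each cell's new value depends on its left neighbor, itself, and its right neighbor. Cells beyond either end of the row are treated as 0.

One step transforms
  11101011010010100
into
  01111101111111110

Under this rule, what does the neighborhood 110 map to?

1

At position 2 the neighborhood is 110; the next row has 1 there.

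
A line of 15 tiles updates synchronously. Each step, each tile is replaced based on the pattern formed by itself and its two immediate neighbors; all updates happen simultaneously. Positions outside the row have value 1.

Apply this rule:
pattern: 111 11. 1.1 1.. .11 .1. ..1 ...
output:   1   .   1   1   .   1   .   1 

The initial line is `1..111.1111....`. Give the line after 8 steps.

11111.111..111.

.1..1.1.11.111.
111.1111..1.1.1
11.1.11.1.1111.
1.111..111.11.1
.1.1.1..1.1..1.
1111111.1111.11
111111.1.11.1.1
11111.111..111.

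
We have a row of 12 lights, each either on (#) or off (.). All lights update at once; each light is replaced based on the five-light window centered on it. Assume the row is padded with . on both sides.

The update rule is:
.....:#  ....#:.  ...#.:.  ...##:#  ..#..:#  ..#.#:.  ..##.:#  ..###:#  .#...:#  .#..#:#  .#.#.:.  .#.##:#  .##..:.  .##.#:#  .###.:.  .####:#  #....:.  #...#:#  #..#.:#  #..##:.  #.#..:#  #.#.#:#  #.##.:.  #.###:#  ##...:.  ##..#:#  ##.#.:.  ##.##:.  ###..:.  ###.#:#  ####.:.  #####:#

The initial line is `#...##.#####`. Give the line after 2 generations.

####.#.#....

generation 1: ######.###..
generation 2: ####.#.#....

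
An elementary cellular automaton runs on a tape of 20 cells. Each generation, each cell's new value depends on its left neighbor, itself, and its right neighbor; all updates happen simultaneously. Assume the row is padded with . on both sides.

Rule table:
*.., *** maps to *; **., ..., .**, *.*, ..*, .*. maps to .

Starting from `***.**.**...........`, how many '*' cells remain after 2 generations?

2

.*.......*..........
..*.......*.........
count of *: 2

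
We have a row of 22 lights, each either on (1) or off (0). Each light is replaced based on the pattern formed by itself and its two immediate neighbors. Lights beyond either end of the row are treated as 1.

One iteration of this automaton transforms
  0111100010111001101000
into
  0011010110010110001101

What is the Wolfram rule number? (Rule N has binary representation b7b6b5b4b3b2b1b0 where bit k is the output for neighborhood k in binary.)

150

position 2: 111 → 1  (bit 7 = 1)
position 4: 110 → 0  (bit 6 = 0)
position 0: 101 → 0  (bit 5 = 0)
position 5: 100 → 1  (bit 4 = 1)
position 1: 011 → 0  (bit 3 = 0)
position 8: 010 → 1  (bit 2 = 1)
position 7: 001 → 1  (bit 1 = 1)
position 6: 000 → 0  (bit 0 = 0)
bits b7..b0 = 10010110 = 150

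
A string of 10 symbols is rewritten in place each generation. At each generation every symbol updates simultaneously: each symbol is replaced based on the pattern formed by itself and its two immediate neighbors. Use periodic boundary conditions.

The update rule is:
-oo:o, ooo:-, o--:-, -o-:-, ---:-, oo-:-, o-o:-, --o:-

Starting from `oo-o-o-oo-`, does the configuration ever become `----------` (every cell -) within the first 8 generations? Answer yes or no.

generation 1: o------o--
generation 2: ----------
all cells are - at generation 2

yes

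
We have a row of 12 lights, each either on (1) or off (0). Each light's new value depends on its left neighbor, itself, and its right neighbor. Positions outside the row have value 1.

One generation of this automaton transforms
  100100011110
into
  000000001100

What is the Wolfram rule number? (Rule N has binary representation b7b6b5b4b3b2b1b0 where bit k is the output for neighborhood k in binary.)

128

position 8: 111 → 1  (bit 7 = 1)
position 0: 110 → 0  (bit 6 = 0)
position 11: 101 → 0  (bit 5 = 0)
position 1: 100 → 0  (bit 4 = 0)
position 7: 011 → 0  (bit 3 = 0)
position 3: 010 → 0  (bit 2 = 0)
position 2: 001 → 0  (bit 1 = 0)
position 5: 000 → 0  (bit 0 = 0)
bits b7..b0 = 10000000 = 128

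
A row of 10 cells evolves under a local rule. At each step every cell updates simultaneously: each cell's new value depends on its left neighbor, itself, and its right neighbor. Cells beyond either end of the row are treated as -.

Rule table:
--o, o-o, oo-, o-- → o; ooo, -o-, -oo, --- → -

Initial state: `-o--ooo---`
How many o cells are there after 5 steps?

o-oo--oo--
-o-ooo-oo-
o-o--oo-oo
-o-oo-oo-o
o-o-oo-oo-
count of o: 6

6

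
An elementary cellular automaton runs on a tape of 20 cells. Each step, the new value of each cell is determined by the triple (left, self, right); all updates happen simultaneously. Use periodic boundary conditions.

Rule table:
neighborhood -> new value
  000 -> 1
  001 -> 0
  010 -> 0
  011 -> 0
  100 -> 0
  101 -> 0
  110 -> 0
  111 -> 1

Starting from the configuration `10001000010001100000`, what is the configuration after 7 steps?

00100011000100001110
10001000010001100100
00100011000100000000
10001000010001111111
00100011000100111111
00001000010000011110
11100011000111001100

11100011000111001100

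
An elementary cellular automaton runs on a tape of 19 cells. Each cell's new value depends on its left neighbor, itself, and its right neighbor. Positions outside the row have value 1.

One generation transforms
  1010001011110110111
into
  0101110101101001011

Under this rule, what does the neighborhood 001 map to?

At position 5 the neighborhood is 001; the next row has 1 there.

1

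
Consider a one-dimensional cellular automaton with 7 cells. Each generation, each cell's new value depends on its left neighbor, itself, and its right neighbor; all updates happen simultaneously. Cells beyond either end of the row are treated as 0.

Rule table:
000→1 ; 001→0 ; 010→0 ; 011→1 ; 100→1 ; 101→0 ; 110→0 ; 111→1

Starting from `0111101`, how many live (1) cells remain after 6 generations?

6

0111000
0110111
0100110
0010101
1000000
0111111
count of 1: 6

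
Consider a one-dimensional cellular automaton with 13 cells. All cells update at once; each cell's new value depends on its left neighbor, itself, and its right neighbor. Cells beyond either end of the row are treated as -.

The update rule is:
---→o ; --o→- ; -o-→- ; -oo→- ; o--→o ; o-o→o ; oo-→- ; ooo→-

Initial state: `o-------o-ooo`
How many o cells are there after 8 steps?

step 1: -oooooo--o---
step 2: -------o--ooo
step 3: oooooo--o----
step 4: ------o--oooo
step 5: ooooo--o-----
step 6: -----o--ooooo
step 7: oooo--o------
step 8: ----o--oooooo
count of o: 7

7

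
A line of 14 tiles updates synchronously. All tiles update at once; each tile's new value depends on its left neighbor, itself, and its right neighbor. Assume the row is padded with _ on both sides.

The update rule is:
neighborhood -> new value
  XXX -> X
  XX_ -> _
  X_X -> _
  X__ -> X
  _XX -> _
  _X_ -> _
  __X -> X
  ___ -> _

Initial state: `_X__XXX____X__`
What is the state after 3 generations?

_______X__X_X_

generation 1: X_XX_X_X__X_X_
generation 2: ________XX___X
generation 3: _______X__X_X_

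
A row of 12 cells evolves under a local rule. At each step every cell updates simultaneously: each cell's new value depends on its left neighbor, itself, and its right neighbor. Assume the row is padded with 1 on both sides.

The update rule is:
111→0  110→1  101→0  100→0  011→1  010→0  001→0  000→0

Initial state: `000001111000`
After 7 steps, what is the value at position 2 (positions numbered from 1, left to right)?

000001001000
000000000000
000000000000  (fixed point — unchanged through step 7)
position 2 holds 0

0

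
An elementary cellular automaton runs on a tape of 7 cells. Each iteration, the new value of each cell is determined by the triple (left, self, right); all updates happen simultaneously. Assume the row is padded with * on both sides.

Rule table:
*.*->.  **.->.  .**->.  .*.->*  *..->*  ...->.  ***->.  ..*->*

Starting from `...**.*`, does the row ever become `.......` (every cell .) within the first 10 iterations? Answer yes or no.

yes

*.*....
..**..*
**..**.
..**...
**..*.*
..***..
**...**
..*.*..
***.***
.......
all cells are . at iteration 10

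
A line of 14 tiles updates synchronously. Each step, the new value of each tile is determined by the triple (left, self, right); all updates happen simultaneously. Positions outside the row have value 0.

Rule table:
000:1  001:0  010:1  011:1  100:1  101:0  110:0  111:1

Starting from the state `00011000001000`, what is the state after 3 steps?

11010110101101

11010111101111
10010111001110
11010110101101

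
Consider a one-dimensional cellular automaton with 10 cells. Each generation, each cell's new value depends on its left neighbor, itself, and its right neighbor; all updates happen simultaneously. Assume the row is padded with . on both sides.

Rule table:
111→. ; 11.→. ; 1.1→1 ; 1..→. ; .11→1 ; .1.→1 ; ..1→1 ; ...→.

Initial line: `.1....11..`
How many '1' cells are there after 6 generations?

1

11...11...
1...11....
1..11.....
1.11......
111.......
1.........
count of 1: 1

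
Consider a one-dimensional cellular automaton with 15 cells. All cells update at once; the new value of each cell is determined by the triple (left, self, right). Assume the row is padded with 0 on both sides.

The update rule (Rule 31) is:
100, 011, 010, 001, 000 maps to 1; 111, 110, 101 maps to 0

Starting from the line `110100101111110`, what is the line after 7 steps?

step 1: 100111101000001
step 2: 111100001111111
step 3: 100011111000000
step 4: 111110000111111
step 5: 100001111100000
step 6: 111111000011111
step 7: 100000111110000

100000111110000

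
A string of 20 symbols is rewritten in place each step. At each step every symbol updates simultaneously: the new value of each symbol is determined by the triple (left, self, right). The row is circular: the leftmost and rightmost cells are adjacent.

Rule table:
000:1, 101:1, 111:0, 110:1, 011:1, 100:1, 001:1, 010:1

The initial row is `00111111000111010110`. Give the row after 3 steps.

11100001111101111111

step 1: 11100001111101111111
step 2: 00111111000111000000
step 3: 11100001111101111111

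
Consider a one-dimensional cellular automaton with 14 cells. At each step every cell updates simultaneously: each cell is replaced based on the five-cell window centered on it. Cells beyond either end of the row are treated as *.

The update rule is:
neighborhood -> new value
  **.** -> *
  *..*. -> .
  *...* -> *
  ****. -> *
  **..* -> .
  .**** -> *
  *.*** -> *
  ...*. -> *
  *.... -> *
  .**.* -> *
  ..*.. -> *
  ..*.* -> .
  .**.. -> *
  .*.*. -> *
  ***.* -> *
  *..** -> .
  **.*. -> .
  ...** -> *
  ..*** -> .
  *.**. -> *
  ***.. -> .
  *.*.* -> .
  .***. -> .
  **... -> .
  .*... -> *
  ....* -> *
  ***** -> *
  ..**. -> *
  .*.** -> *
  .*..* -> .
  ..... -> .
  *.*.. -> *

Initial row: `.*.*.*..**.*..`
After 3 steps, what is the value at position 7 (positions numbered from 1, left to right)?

..*.**..**.*..
...***..**.*..
.**.....**.*..
position 7 holds .

.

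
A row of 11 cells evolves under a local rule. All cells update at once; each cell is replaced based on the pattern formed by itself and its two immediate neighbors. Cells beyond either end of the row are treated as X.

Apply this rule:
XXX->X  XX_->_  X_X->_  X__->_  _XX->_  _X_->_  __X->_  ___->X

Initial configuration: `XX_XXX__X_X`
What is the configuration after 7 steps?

______XX___

X___X______
__X___XXXX_
____X__XX__
_XX________
____XXXXXX_
_XX__XXXX__
______XX___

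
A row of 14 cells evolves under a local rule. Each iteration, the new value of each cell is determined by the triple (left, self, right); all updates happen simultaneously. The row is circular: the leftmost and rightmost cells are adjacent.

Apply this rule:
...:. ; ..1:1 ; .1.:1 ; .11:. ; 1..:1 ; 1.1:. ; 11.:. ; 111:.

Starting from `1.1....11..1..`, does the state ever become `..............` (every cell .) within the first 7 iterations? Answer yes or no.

iteration 1: 1.11..1..11111
iteration 2: ....11111.....
iteration 3: ...1.....1....
iteration 4: ..111...111...
iteration 5: .1...1.1...1..
iteration 6: 111.11.11.111.
iteration 7: ..............
all cells are . at iteration 7

yes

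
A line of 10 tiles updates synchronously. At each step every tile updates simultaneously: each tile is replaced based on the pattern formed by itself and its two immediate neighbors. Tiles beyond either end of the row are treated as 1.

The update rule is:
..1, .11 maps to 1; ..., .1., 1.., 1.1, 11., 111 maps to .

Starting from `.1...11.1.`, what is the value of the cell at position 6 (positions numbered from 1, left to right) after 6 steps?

....11....
...11....1
..11....11
.11....11.
.1....11..
.....11..1
position 6 holds 1

1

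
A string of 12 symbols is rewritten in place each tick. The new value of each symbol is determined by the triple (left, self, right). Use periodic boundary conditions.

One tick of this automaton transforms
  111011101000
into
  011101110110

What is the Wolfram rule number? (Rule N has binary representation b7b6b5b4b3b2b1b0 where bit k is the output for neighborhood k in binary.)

position 1: 111 → 1  (bit 7 = 1)
position 2: 110 → 1  (bit 6 = 1)
position 3: 101 → 1  (bit 5 = 1)
position 9: 100 → 1  (bit 4 = 1)
position 0: 011 → 0  (bit 3 = 0)
position 8: 010 → 0  (bit 2 = 0)
position 11: 001 → 0  (bit 1 = 0)
position 10: 000 → 1  (bit 0 = 1)
bits b7..b0 = 11110001 = 241

241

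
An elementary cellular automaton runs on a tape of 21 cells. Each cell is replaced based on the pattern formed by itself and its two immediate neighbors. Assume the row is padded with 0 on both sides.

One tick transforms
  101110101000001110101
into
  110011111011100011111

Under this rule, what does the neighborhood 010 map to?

At position 0 the neighborhood is 010; the next row has 1 there.

1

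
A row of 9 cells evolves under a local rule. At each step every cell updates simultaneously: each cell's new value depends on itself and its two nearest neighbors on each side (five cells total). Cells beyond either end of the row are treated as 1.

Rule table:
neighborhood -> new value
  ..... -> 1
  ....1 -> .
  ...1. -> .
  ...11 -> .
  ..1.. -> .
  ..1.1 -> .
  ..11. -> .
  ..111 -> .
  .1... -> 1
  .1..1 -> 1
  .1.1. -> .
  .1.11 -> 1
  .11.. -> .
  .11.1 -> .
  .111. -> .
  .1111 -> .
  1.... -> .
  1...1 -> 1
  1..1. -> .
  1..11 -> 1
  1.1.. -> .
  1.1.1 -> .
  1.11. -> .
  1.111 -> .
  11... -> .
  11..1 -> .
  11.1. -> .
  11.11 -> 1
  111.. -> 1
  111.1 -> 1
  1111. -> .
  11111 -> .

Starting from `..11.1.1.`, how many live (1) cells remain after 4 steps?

4

.1......1
..1.11...
...1...1.
.1..11..1
count of 1: 4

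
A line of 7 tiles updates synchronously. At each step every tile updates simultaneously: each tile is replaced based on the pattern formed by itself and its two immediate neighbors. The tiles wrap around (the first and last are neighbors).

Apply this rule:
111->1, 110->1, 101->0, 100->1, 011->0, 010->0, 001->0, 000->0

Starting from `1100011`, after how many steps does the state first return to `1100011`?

7

1110001
1111000
0111100
0011110
0001111
1000111
1100011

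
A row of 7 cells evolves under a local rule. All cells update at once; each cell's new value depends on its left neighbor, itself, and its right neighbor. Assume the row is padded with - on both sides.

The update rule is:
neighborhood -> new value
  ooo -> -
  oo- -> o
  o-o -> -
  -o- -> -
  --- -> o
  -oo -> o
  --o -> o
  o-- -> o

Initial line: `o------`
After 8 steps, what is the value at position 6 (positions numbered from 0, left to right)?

step 1: -oooooo
step 2: oo----o
step 3: oooooo-
step 4: o----oo
step 5: -oooooo  (repeats step 1; period 4)
step 8: o----oo
position 6 holds o

o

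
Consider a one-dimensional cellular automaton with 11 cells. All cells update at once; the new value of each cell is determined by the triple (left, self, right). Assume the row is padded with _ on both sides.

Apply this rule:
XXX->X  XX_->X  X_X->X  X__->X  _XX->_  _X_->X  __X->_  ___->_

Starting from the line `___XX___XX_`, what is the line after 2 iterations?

_____XX___X

iteration 1: ____XX___XX
iteration 2: _____XX___X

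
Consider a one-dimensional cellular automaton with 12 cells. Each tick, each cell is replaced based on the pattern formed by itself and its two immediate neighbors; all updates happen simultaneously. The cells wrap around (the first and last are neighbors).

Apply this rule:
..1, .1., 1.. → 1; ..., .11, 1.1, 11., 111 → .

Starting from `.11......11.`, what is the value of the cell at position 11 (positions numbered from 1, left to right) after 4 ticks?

1..1....1..1
.1111..1111.
1....11....1
.1..1..1..1.
position 11 holds 1

1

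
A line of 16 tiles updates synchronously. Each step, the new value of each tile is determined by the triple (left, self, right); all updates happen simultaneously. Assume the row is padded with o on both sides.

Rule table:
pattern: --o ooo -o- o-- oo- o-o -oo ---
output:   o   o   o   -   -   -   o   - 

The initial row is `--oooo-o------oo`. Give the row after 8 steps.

-oooo--o-----ooo
-ooo--oo----oooo
-oo--oo----ooooo
-o--oo----oooooo
-o-oo----ooooooo
-o-o----oooooooo
-o-o---ooooooooo
-o-o--oooooooooo

-o-o--oooooooooo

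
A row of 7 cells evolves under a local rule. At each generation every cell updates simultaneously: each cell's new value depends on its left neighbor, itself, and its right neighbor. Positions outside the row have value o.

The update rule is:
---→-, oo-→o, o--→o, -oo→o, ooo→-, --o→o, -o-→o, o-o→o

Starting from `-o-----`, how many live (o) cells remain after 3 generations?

ooo---o
--oo-oo
oooooo-
count of o: 6

6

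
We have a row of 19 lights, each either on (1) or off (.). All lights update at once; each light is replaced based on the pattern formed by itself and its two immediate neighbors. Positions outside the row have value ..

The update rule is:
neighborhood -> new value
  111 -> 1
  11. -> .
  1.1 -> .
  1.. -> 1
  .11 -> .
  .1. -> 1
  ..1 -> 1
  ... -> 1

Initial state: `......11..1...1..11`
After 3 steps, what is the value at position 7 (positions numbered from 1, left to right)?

.

111111..111111111..
.1111.11.1111111.11
1.11......11111....
position 7 holds .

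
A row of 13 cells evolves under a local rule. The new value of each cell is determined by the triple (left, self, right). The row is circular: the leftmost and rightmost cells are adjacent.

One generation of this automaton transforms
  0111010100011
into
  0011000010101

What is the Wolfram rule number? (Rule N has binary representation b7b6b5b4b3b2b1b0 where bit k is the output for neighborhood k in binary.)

210

position 2: 111 → 1  (bit 7 = 1)
position 3: 110 → 1  (bit 6 = 1)
position 0: 101 → 0  (bit 5 = 0)
position 8: 100 → 1  (bit 4 = 1)
position 1: 011 → 0  (bit 3 = 0)
position 5: 010 → 0  (bit 2 = 0)
position 10: 001 → 1  (bit 1 = 1)
position 9: 000 → 0  (bit 0 = 0)
bits b7..b0 = 11010010 = 210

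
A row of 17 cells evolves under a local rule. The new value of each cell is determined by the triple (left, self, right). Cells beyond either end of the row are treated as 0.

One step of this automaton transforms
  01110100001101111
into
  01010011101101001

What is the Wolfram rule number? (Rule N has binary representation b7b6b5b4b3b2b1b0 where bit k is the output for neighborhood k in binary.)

position 2: 111 → 0  (bit 7 = 0)
position 3: 110 → 1  (bit 6 = 1)
position 4: 101 → 0  (bit 5 = 0)
position 6: 100 → 1  (bit 4 = 1)
position 1: 011 → 1  (bit 3 = 1)
position 5: 010 → 0  (bit 2 = 0)
position 0: 001 → 0  (bit 1 = 0)
position 7: 000 → 1  (bit 0 = 1)
bits b7..b0 = 01011001 = 89

89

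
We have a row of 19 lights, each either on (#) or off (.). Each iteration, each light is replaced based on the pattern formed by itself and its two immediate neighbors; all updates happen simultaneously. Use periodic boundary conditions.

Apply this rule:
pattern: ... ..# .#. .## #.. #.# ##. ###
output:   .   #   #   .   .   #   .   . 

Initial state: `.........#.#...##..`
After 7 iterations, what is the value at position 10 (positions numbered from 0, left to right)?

.

........####..#....
.......#.....##....
......##....#......
.....#.....##......
....##....#........
...#.....##........
..##....#..........
position 10 holds .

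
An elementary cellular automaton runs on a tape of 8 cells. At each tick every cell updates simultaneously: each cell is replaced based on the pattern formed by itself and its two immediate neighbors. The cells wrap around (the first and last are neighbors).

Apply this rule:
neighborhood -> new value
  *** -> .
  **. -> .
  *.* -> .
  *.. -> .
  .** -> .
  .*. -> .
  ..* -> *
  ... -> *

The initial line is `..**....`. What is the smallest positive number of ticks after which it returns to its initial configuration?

16

**...***
...**...
***...**
....**..
****...*
.....**.
*****...
......**
.*****..
*......*
..*****.
**......
...*****
.**.....
*...****
..**....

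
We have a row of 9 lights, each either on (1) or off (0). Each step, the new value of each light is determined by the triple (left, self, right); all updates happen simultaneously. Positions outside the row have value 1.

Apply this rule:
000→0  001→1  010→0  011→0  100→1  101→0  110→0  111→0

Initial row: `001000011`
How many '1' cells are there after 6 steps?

110100100
000011011
100100000
011010001
000001010
100010000
count of 1: 2

2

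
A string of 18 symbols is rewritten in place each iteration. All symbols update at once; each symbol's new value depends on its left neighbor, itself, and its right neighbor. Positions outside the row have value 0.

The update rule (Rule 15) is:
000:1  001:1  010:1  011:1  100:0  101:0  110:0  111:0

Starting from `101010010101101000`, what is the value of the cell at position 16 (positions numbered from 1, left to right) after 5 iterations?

iteration 1: 101010110101001011
iteration 2: 101010100101011010
iteration 3: 101010101101010010
iteration 4: 101010101001010110
iteration 5: 101010101011010100
position 16 holds 1

1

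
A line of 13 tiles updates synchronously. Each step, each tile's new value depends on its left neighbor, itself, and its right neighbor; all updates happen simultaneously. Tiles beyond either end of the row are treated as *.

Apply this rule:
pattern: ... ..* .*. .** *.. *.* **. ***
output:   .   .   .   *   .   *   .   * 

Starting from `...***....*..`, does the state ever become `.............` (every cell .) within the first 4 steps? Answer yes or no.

yes

...**........
...*.........
.............
all cells are . at step 3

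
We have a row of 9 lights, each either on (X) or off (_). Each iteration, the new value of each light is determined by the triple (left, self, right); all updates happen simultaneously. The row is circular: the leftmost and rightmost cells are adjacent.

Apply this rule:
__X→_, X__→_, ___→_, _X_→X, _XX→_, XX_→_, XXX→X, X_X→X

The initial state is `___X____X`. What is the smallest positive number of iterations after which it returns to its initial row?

1

___X____X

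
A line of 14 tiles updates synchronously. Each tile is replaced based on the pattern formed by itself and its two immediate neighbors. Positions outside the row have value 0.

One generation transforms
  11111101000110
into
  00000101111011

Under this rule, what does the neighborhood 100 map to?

1

At position 8 the neighborhood is 100; the next row has 1 there.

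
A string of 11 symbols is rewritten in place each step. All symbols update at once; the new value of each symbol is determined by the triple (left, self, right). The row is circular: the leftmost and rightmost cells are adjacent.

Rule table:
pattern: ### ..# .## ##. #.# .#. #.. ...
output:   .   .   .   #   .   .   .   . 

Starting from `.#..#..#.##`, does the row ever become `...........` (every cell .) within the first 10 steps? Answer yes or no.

..........#
...........
all cells are . at step 2

yes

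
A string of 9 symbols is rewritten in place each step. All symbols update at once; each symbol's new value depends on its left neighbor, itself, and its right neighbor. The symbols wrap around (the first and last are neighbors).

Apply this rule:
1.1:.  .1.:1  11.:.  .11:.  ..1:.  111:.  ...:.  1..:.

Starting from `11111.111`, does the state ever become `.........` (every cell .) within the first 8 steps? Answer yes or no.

yes

step 1: .........
all cells are . at step 1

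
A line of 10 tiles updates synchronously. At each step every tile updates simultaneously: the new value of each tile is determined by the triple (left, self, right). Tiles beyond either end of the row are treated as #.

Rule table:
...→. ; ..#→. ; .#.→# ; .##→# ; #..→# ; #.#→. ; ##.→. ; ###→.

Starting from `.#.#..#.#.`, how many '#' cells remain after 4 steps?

4

.#.##.#.#.
.#.#..#.#.  (repeats step 0; period 2)
step 4: .#.#..#.#.
count of #: 4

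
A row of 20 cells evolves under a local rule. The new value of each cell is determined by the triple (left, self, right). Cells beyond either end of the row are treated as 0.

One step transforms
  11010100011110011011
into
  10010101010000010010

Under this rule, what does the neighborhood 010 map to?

At position 3 the neighborhood is 010; the next row has 1 there.

1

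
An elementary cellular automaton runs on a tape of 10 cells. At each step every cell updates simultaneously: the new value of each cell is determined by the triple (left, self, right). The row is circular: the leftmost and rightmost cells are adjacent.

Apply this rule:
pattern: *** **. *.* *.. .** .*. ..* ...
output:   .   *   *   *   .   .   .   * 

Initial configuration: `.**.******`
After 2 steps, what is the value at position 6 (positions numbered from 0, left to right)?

*

step 1: *.**.....*
step 2: **.*****..
position 6 holds *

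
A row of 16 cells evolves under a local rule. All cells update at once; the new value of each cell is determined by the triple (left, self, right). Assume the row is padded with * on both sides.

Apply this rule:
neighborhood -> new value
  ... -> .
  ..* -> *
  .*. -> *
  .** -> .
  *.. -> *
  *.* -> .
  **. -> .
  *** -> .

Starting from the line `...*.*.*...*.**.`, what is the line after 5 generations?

.*.**.******...*

*.**.*.**.**....
.....*......*..*
*...***....****.
.*.*...*..*.....
.*.**.******...*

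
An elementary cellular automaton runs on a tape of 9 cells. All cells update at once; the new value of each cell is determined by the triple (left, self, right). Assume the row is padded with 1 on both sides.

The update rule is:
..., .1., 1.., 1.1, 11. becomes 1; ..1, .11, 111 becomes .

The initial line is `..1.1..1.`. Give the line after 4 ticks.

1.1111.11
11...11..
.111..11.
1..11..11

1..11..11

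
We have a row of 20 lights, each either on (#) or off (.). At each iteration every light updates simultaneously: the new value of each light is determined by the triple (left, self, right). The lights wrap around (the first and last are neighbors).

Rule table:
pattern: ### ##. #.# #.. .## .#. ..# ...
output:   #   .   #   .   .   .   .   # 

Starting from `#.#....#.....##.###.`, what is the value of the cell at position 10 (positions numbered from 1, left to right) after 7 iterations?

.

.#..##...###...#.#.#
#......#..#..#..#.#.
..####...........#.#
...##..#########..#.
##......#######.....
...####..#####..###.
##..##....###....#..
position 10 holds .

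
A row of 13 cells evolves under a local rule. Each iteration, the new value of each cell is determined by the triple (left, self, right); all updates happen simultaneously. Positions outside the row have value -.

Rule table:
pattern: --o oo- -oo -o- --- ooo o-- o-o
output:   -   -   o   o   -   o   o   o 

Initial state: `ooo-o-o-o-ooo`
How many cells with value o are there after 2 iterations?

11

oo-ooooooooo-
o-ooooooooo-o
count of o: 11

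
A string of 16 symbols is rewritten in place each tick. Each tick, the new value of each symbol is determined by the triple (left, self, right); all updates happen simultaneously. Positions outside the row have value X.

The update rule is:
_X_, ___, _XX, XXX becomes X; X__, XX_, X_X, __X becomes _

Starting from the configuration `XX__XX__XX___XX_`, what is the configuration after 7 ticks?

__X_X_X_X__X_X__

tick 1: X___X___X__X_X__
tick 2: __X_X_X_X__X_X__
tick 3: __X_X_X_X__X_X__  (fixed point — unchanged through tick 7)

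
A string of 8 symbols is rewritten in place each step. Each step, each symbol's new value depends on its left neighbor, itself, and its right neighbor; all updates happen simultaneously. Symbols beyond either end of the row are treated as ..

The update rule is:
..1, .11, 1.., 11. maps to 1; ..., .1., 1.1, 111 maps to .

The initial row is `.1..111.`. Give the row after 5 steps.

step 1: 1.111.11
step 2: ..1.1.11
step 3: .1....11
step 4: 1.1..111
step 5: ...111.1

...111.1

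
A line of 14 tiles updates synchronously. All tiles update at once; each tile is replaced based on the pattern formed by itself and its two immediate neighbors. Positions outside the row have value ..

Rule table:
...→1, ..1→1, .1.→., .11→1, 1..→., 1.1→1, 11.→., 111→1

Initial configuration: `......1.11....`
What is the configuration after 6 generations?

generation 1: 111111.11..111
generation 2: 11111.11..111.
generation 3: 1111.11..111..
generation 4: 111.11..111..1
generation 5: 11.11..111..1.
generation 6: 1.11..111..1..

1.11..111..1..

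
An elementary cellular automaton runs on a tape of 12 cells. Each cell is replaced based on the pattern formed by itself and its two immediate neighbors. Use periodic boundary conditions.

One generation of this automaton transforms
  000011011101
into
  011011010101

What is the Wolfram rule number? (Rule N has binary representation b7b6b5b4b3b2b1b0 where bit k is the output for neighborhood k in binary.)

position 8: 111 → 0  (bit 7 = 0)
position 5: 110 → 1  (bit 6 = 1)
position 6: 101 → 0  (bit 5 = 0)
position 0: 100 → 0  (bit 4 = 0)
position 4: 011 → 1  (bit 3 = 1)
position 11: 010 → 1  (bit 2 = 1)
position 3: 001 → 0  (bit 1 = 0)
position 1: 000 → 1  (bit 0 = 1)
bits b7..b0 = 01001101 = 77

77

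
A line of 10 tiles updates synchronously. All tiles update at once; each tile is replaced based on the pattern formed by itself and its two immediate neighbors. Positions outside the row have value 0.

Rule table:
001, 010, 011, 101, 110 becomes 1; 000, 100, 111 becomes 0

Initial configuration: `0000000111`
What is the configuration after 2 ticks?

tick 1: 0000001101
tick 2: 0000011111

0000011111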